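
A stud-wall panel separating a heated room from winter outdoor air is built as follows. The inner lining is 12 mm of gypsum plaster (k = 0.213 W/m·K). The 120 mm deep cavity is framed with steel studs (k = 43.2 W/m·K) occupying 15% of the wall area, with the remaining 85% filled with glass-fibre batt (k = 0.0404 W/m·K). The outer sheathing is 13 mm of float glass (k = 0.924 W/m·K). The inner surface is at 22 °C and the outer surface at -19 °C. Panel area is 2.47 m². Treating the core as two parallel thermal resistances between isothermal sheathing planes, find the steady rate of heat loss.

Sheathing layers in series; stud and cavity paths in parallel between them.
R_inner = 0.012/(0.213×2.47) = 0.02281 K/W
R_stud  = 0.12/(43.2×0.15×2.47) = 0.007497 K/W
R_cav   = 0.12/(0.0404×0.85×2.47) = 1.415 K/W
1/R_core = 1/R_stud + 1/R_cav → R_core = 0.007458 K/W
R_outer = 0.013/(0.924×2.47) = 0.005696 K/W
R_total = 0.03596 K/W
Q = ΔT/R_total = 41/0.03596

Q ≈ 1140 W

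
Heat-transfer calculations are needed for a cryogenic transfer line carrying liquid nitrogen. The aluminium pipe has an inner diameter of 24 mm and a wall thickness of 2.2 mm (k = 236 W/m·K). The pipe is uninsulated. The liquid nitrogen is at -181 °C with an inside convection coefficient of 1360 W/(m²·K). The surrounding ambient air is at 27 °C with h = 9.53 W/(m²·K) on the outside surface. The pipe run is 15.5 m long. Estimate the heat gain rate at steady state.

For a radial system each layer contributes R = ln(r_out/r_in)/(2πkL); films add R = 1/(hA).
R_inner film = 1/(h_i·2πr₁L) = 1/(1360×2π×0.012×15.5) = 6.292×10^-4 K/W
R_aluminium pipe wall = ln(14.2/12)/(2π×236×15.5) = 7.324×10^-6 K/W
R_outer film = 1/(h_o·2πr_oL) = 1/(9.53×2π×0.0142×15.5) = 0.07588 K/W
R_total = 0.07651 K/W
Q = ΔT/R_total = 208/0.07651

Q ≈ 2720 W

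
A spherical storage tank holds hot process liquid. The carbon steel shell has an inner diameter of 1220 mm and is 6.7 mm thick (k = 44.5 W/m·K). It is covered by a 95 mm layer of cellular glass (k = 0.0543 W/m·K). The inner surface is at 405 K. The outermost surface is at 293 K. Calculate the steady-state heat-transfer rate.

Q ≈ 353 W

Each spherical layer contributes R = (1/r_i − 1/r_o)/(4πk):
R_carbon steel shell = (1/0.61 − 1/0.6167)/(4π×44.5) = 3.185×10^-5 K/W
R_cellular glass = (1/0.6167 − 1/0.7117)/(4π×0.0543) = 0.3172 K/W
R_total = 0.3172 K/W
Q = ΔT/R_total = 112/0.3172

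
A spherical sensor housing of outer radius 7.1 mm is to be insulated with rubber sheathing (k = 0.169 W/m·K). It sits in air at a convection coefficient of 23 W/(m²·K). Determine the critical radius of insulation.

r_cr ≈ 14.7 mm

For a sphere r_cr = 2k/h = 2×0.169/23
r_cr = 14.7 mm; since the bare radius (7.1 mm) is below r_cr, adding a thin layer of insulation will *increase* heat loss.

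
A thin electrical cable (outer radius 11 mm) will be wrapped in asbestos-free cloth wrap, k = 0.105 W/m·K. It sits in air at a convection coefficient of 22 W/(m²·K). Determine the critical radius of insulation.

For a cylinder r_cr = k/h = 0.105/22
r_cr = 4.77 mm; since the bare radius (11 mm) is above r_cr, any added insulation will reduce heat loss.

r_cr ≈ 4.77 mm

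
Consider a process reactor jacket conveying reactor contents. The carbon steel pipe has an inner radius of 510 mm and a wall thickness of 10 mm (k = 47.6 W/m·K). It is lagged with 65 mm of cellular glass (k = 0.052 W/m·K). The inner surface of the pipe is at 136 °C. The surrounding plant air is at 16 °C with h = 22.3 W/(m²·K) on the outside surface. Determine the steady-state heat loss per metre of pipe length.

q′ ≈ 322 W/m

Cylindrical conduction, so R = ln(r₂/r₁)/(2πkL) per layer, in series:
R_carbon steel pipe wall = ln(520/510)/(2π×47.6×1) = 6.493×10^-5 K/W
R_cellular glass = ln(585/520)/(2π×0.052×1) = 0.3605 K/W
R_outer film = 1/(h_o·2πr_oL) = 1/(22.3×2π×0.585×1) = 0.0122 K/W
R_total = 0.3728 K/W
Q = ΔT/R_total = 120/0.3728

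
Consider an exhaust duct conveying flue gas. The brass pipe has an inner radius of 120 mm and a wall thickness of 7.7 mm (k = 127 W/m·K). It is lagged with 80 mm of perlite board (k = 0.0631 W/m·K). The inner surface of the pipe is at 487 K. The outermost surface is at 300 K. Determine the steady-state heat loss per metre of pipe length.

Per-layer cylindrical resistances, series-summed:
R_brass pipe wall = ln(127.7/120)/(2π×127×1) = 7.794×10^-5 K/W
R_perlite board = ln(207.7/127.7)/(2π×0.0631×1) = 1.227 K/W
R_total = 1.227 K/W
Q = ΔT/R_total = 187/1.227

q′ ≈ 152 W/m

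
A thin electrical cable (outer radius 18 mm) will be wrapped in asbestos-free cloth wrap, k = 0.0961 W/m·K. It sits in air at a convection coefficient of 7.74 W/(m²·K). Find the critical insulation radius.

For a cylinder r_cr = k/h = 0.0961/7.74
r_cr = 12.4 mm; since the bare radius (18 mm) is above r_cr, any added insulation will reduce heat loss.

r_cr ≈ 12.4 mm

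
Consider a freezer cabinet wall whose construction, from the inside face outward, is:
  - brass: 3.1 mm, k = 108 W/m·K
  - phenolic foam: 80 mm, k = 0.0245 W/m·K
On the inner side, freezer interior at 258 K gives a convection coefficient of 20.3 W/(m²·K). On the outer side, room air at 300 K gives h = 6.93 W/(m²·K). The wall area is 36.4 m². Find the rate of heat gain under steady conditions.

Q ≈ 442 W

Treating each layer as a thermal resistance in series:
R_inner film = 1/(h_i·A) = 1/(20.3×36.4) = 0.001353 K/W
R_brass = L/(kA) = 0.0031/(108×36.4) = 7.886×10^-7 K/W
R_phenolic foam = L/(kA) = 0.08/(0.0245×36.4) = 0.08971 K/W
R_outer film = 1/(h_o·A) = 1/(6.93×36.4) = 0.003964 K/W
R_total = 0.09502 K/W
Q = ΔT / R_total = 42 / 0.09502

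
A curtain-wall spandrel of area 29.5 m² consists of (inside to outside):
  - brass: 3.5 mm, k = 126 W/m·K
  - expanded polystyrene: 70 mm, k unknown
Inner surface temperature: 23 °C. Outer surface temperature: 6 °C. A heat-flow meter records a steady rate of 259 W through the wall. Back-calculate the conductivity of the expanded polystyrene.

k ≈ 0.0362 W/(m·K)

Using the resistance-network approach (series):
R_brass = L/(kA) = 0.0035/(126×29.5) = 9.416×10^-7 K/W
Sum of known resistances R_other = 9.416×10^-7 K/W
Total R = ΔT/Q = 17/259 = 0.06564 K/W
R_expanded polystyrene = R_total − R_other = 0.06564 K/W
k = L/(R·A) = 0.07/(0.06564×29.5)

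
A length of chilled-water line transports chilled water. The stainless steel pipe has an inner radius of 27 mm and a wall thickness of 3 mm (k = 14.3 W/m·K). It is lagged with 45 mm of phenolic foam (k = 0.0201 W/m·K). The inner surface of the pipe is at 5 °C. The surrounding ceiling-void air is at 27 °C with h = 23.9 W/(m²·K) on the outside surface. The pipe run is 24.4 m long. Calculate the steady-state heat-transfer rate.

Q ≈ 73.1 W

Radial resistances (cylindrical: R_cond = ln(r_o/r_i)/(2πkL), R_conv = 1/(h·2πrL)):
R_stainless steel pipe wall = ln(30/27)/(2π×14.3×24.4) = 4.806×10^-5 K/W
R_phenolic foam = ln(75/30)/(2π×0.0201×24.4) = 0.2973 K/W
R_outer film = 1/(h_o·2πr_oL) = 1/(23.9×2π×0.075×24.4) = 0.003639 K/W
R_total = 0.301 K/W
Q = ΔT/R_total = 22/0.301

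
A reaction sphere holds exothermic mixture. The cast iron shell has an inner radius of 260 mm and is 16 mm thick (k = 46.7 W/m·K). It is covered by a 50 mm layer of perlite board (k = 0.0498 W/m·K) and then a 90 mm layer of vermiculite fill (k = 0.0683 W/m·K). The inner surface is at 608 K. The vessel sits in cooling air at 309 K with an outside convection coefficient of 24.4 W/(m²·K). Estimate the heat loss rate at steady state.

Spherical conduction: R = (1/r_in − 1/r_out)/(4πk) per layer; series-sum.
R_cast iron shell = (1/0.26 − 1/0.276)/(4π×46.7) = 3.799×10^-4 K/W
R_perlite board = (1/0.276 − 1/0.326)/(4π×0.0498) = 0.888 K/W
R_vermiculite fill = (1/0.326 − 1/0.416)/(4π×0.0683) = 0.7732 K/W
R_outer film = 1/(h·4πr_o²) = 1/(24.4×4π×0.416²) = 0.01885 K/W
R_total = 1.68 K/W
Q = ΔT/R_total = 299/1.68

Q ≈ 178 W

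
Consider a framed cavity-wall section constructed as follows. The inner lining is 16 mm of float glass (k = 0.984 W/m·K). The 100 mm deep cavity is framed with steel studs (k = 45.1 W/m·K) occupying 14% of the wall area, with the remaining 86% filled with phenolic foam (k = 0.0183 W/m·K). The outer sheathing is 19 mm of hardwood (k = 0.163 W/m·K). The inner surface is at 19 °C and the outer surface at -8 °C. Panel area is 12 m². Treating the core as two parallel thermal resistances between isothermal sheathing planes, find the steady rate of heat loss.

Sheathing layers in series; stud and cavity paths in parallel between them.
R_inner = 0.016/(0.984×12) = 0.001355 K/W
R_stud  = 0.1/(45.1×0.14×12) = 0.00132 K/W
R_cav   = 0.1/(0.0183×0.86×12) = 0.5295 K/W
1/R_core = 1/R_stud + 1/R_cav → R_core = 0.001317 K/W
R_outer = 0.019/(0.163×12) = 0.009714 K/W
R_total = 0.01239 K/W
Q = ΔT/R_total = 27/0.01239

Q ≈ 2180 W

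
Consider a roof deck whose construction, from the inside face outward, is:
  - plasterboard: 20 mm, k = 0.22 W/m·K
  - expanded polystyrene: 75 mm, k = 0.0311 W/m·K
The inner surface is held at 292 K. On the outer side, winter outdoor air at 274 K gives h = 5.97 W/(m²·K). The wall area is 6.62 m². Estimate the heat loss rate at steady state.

Series thermal resistances:
R_plasterboard = L/(kA) = 0.02/(0.22×6.62) = 0.01373 K/W
R_expanded polystyrene = L/(kA) = 0.075/(0.0311×6.62) = 0.3643 K/W
R_outer film = 1/(h_o·A) = 1/(5.97×6.62) = 0.0253 K/W
R_total = 0.4033 K/W
Q = ΔT / R_total = 18 / 0.4033

Q ≈ 44.6 W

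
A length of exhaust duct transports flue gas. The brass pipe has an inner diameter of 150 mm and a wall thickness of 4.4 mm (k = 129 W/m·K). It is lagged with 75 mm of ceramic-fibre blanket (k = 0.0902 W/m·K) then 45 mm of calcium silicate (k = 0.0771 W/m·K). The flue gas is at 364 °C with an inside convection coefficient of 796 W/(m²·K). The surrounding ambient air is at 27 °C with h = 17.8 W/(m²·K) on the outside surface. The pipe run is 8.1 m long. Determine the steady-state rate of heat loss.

Per-layer cylindrical resistances, series-summed:
R_inner film = 1/(h_i·2πr₁L) = 1/(796×2π×0.075×8.1) = 3.291×10^-4 K/W
R_brass pipe wall = ln(79.4/75)/(2π×129×8.1) = 8.684×10^-6 K/W
R_ceramic-fibre blanket = ln(154.4/79.4)/(2π×0.0902×8.1) = 0.1449 K/W
R_calcium silicate = ln(199.4/154.4)/(2π×0.0771×8.1) = 0.06518 K/W
R_outer film = 1/(h_o·2πr_oL) = 1/(17.8×2π×0.1994×8.1) = 0.005536 K/W
R_total = 0.2159 K/W
Q = ΔT/R_total = 337/0.2159

Q ≈ 1560 W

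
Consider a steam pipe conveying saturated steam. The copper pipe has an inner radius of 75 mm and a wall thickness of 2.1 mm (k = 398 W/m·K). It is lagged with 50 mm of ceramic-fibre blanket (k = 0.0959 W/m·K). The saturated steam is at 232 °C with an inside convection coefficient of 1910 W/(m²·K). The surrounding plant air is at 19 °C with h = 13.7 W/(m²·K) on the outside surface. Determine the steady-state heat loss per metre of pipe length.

Per-layer cylindrical resistances, series-summed:
R_inner film = 1/(h_i·2πr₁L) = 1/(1910×2π×0.075×1) = 0.001111 K/W
R_copper pipe wall = ln(77.1/75)/(2π×398×1) = 1.104×10^-5 K/W
R_ceramic-fibre blanket = ln(127.1/77.1)/(2π×0.0959×1) = 0.8296 K/W
R_outer film = 1/(h_o·2πr_oL) = 1/(13.7×2π×0.1271×1) = 0.0914 K/W
R_total = 0.9221 K/W
Q = ΔT/R_total = 213/0.9221

q′ ≈ 231 W/m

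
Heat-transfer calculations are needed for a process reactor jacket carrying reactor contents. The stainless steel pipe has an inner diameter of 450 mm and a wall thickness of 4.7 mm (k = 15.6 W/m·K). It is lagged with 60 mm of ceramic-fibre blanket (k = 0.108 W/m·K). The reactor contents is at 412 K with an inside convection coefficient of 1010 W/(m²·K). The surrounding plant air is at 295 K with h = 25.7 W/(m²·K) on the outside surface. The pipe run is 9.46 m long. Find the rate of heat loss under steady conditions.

Cylindrical conduction, so R = ln(r₂/r₁)/(2πkL) per layer, in series:
R_inner film = 1/(h_i·2πr₁L) = 1/(1010×2π×0.225×9.46) = 7.403×10^-5 K/W
R_stainless steel pipe wall = ln(229.7/225)/(2π×15.6×9.46) = 2.23×10^-5 K/W
R_ceramic-fibre blanket = ln(289.7/229.7)/(2π×0.108×9.46) = 0.03615 K/W
R_outer film = 1/(h_o·2πr_oL) = 1/(25.7×2π×0.2897×9.46) = 0.00226 K/W
R_total = 0.03851 K/W
Q = ΔT/R_total = 117/0.03851

Q ≈ 3040 W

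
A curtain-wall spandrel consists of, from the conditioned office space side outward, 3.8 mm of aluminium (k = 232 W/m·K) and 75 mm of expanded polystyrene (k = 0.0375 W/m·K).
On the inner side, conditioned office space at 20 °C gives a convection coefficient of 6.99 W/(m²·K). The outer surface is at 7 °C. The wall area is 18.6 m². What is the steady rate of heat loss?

Series thermal resistances:
R_inner film = 1/(h_i·A) = 1/(6.99×18.6) = 0.007691 K/W
R_aluminium = L/(kA) = 0.0038/(232×18.6) = 8.806×10^-7 K/W
R_expanded polystyrene = L/(kA) = 0.075/(0.0375×18.6) = 0.1075 K/W
R_total = 0.1152 K/W
Q = ΔT / R_total = 13 / 0.1152

Q ≈ 113 W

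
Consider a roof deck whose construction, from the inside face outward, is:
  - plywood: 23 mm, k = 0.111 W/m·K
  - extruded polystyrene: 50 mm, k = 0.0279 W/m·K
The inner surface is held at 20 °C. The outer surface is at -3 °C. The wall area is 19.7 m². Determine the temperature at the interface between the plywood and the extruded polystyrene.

Model the wall as resistances in series:
R_plywood = L/(kA) = 0.023/(0.111×19.7) = 0.01052 K/W
R_extruded polystyrene = L/(kA) = 0.05/(0.0279×19.7) = 0.09097 K/W
R_total = 0.1015 K/W;  Q = ΔT/R_total = 23/0.1015 = 226.6 W
T_interface = T_inner − Q·ΣR(inner→interface) = 20 − 227×0.01052

T ≈ 17.6 °C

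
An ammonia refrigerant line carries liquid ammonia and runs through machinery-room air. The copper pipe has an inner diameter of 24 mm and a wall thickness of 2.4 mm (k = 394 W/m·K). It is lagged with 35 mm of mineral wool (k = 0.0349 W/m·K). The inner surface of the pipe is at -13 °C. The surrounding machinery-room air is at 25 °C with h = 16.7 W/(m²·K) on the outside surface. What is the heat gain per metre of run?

q′ ≈ 6.54 W/m

Cylindrical conduction, so R = ln(r₂/r₁)/(2πkL) per layer, in series:
R_copper pipe wall = ln(14.4/12)/(2π×394×1) = 7.365×10^-5 K/W
R_mineral wool = ln(49.4/14.4)/(2π×0.0349×1) = 5.622 K/W
R_outer film = 1/(h_o·2πr_oL) = 1/(16.7×2π×0.0494×1) = 0.1929 K/W
R_total = 5.815 K/W
Q = ΔT/R_total = 38/5.815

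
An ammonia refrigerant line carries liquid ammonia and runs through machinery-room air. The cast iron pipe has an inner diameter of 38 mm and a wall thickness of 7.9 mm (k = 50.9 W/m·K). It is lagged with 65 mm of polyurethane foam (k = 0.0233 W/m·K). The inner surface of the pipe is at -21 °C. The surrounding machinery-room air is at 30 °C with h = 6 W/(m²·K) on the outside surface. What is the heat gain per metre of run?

q′ ≈ 5.87 W/m

Treating each annulus and film as a series resistance:
R_cast iron pipe wall = ln(26.9/19)/(2π×50.9×1) = 0.001087 K/W
R_polyurethane foam = ln(91.9/26.9)/(2π×0.0233×1) = 8.392 K/W
R_outer film = 1/(h_o·2πr_oL) = 1/(6×2π×0.0919×1) = 0.2886 K/W
R_total = 8.682 K/W
Q = ΔT/R_total = 51/8.682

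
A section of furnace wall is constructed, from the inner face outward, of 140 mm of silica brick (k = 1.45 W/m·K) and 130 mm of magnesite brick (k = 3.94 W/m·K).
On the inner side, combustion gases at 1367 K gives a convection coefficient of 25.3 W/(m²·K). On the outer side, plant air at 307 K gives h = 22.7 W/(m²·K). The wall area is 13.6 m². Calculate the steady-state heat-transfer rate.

Q ≈ 67600 W

Using the resistance-network approach (series):
R_inner film = 1/(h_i·A) = 1/(25.3×13.6) = 0.002906 K/W
R_silica brick = L/(kA) = 0.14/(1.45×13.6) = 0.007099 K/W
R_magnesite brick = L/(kA) = 0.13/(3.94×13.6) = 0.002426 K/W
R_outer film = 1/(h_o·A) = 1/(22.7×13.6) = 0.003239 K/W
R_total = 0.01567 K/W
Q = ΔT / R_total = 1060 / 0.01567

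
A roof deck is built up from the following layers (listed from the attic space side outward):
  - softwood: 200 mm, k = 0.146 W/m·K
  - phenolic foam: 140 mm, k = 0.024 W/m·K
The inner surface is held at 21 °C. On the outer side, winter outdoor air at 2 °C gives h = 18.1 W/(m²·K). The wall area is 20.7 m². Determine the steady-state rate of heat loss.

Using the resistance-network approach (series):
R_softwood = L/(kA) = 0.2/(0.146×20.7) = 0.06618 K/W
R_phenolic foam = L/(kA) = 0.14/(0.024×20.7) = 0.2818 K/W
R_outer film = 1/(h_o·A) = 1/(18.1×20.7) = 0.002669 K/W
R_total = 0.3506 K/W
Q = ΔT / R_total = 19 / 0.3506

Q ≈ 54.2 W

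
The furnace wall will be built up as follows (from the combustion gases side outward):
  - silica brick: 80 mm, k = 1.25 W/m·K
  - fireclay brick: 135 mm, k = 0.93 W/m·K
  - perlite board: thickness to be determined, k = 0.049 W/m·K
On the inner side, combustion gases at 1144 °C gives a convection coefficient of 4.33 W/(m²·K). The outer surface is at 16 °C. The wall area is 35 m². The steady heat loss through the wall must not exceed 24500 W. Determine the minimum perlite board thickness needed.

Treating each layer as a thermal resistance in series:
R_inner film = 1/(h_i·A) = 1/(4.33×35) = 0.006598 K/W
R_silica brick = L/(kA) = 0.08/(1.25×35) = 0.001829 K/W
R_fireclay brick = L/(kA) = 0.135/(0.93×35) = 0.004147 K/W
Sum of the known resistances R_other = 0.01257 K/W
Required total resistance R_tot = ΔT/Q_allow = 1128/24500 = 0.04604 K/W
R_perlite board = R_tot − R_other = 0.03347 K/W
L = R·k·A = 0.03347×0.049×35

L ≈ 57.4 mm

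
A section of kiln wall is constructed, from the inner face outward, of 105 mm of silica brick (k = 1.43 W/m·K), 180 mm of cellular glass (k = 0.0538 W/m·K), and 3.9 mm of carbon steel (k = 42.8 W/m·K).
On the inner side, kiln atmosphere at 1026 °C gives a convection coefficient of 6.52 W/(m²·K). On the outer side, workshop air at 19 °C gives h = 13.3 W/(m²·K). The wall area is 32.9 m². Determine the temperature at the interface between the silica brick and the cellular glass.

Using the resistance-network approach (series):
R_inner film = 1/(h_i·A) = 1/(6.52×32.9) = 0.004662 K/W
R_silica brick = L/(kA) = 0.105/(1.43×32.9) = 0.002232 K/W
R_cellular glass = L/(kA) = 0.18/(0.0538×32.9) = 0.1017 K/W
R_carbon steel = L/(kA) = 0.0039/(42.8×32.9) = 2.77×10^-6 K/W
R_outer film = 1/(h_o·A) = 1/(13.3×32.9) = 0.002285 K/W
R_total = 0.1109 K/W;  Q = ΔT/R_total = 1007/0.1109 = 9082 W
T_interface = T_inner − Q·ΣR(inner→interface) = 1026 − 9080×0.006894

T ≈ 963 °C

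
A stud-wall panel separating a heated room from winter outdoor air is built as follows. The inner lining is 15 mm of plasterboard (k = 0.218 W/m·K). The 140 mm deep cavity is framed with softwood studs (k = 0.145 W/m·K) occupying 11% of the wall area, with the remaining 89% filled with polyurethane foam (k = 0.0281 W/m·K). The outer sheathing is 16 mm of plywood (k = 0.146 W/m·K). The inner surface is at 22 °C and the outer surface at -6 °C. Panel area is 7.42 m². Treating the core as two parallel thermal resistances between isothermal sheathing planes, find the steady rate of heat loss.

Q ≈ 57.8 W

Sheathing layers in series; stud and cavity paths in parallel between them.
R_inner = 0.015/(0.218×7.42) = 0.009273 K/W
R_stud  = 0.14/(0.145×0.11×7.42) = 1.183 K/W
R_cav   = 0.14/(0.0281×0.89×7.42) = 0.7544 K/W
1/R_core = 1/R_stud + 1/R_cav → R_core = 0.4607 K/W
R_outer = 0.016/(0.146×7.42) = 0.01477 K/W
R_total = 0.4847 K/W
Q = ΔT/R_total = 28/0.4847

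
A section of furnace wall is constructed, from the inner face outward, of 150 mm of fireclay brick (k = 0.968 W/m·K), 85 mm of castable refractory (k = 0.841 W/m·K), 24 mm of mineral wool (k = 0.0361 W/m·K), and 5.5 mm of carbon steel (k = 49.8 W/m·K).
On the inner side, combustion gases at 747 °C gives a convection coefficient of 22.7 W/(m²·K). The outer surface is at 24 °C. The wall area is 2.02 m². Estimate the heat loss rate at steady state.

Q ≈ 1510 W

Treating each layer as a thermal resistance in series:
R_inner film = 1/(h_i·A) = 1/(22.7×2.02) = 0.02181 K/W
R_fireclay brick = L/(kA) = 0.15/(0.968×2.02) = 0.07671 K/W
R_castable refractory = L/(kA) = 0.085/(0.841×2.02) = 0.05003 K/W
R_mineral wool = L/(kA) = 0.024/(0.0361×2.02) = 0.3291 K/W
R_carbon steel = L/(kA) = 0.0055/(49.8×2.02) = 5.467×10^-5 K/W
R_total = 0.4777 K/W
Q = ΔT / R_total = 723 / 0.4777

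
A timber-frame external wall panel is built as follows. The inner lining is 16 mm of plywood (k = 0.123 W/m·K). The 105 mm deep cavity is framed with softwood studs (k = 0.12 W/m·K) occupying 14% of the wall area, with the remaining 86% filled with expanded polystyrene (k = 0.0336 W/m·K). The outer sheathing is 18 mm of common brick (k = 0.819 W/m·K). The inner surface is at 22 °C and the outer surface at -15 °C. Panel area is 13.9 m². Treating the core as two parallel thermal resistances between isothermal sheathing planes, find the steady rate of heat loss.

Q ≈ 210 W

Sheathing layers in series; stud and cavity paths in parallel between them.
R_inner = 0.016/(0.123×13.9) = 0.009358 K/W
R_stud  = 0.105/(0.12×0.14×13.9) = 0.4496 K/W
R_cav   = 0.105/(0.0336×0.86×13.9) = 0.2614 K/W
1/R_core = 1/R_stud + 1/R_cav → R_core = 0.1653 K/W
R_outer = 0.018/(0.819×13.9) = 0.001581 K/W
R_total = 0.1762 K/W
Q = ΔT/R_total = 37/0.1762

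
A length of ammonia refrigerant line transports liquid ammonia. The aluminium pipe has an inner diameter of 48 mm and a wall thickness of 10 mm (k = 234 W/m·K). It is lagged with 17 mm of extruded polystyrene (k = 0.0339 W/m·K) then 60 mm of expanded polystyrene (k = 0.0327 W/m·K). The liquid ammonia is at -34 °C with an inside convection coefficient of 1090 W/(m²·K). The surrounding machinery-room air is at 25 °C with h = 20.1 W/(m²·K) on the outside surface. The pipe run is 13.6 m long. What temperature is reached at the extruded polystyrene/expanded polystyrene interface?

T ≈ -14.5 °C

Per-layer cylindrical resistances, series-summed:
R_inner film = 1/(h_i·2πr₁L) = 1/(1090×2π×0.024×13.6) = 4.473×10^-4 K/W
R_aluminium pipe wall = ln(34/24)/(2π×234×13.6) = 1.742×10^-5 K/W
R_extruded polystyrene = ln(51/34)/(2π×0.0339×13.6) = 0.14 K/W
R_expanded polystyrene = ln(111/51)/(2π×0.0327×13.6) = 0.2783 K/W
R_outer film = 1/(h_o·2πr_oL) = 1/(20.1×2π×0.111×13.6) = 0.005245 K/W
R_total = 0.424 K/W
Q = ΔT/R_total = 59/0.424
Q = 139 W
T_interface = T_inner + Q·ΣR(inner→interface) = -34 + 139×0.1404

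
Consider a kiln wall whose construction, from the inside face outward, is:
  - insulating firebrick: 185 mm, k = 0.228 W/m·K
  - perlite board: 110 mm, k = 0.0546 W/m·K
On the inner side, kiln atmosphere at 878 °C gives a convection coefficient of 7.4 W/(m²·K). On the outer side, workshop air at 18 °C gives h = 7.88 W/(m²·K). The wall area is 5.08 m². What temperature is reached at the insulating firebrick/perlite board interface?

Series thermal resistances:
R_inner film = 1/(h_i·A) = 1/(7.4×5.08) = 0.0266 K/W
R_insulating firebrick = L/(kA) = 0.185/(0.228×5.08) = 0.1597 K/W
R_perlite board = L/(kA) = 0.11/(0.0546×5.08) = 0.3966 K/W
R_outer film = 1/(h_o·A) = 1/(7.88×5.08) = 0.02498 K/W
R_total = 0.6079 K/W;  Q = ΔT/R_total = 860/0.6079 = 1415 W
T_interface = T_inner − Q·ΣR(inner→interface) = 878 − 1410×0.1863

T ≈ 614 °C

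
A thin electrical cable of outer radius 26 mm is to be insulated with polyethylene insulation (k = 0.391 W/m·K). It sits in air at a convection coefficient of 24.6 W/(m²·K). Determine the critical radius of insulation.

r_cr ≈ 15.9 mm

For a cylinder r_cr = k/h = 0.391/24.6
r_cr = 15.9 mm; since the bare radius (26 mm) is above r_cr, any added insulation will reduce heat loss.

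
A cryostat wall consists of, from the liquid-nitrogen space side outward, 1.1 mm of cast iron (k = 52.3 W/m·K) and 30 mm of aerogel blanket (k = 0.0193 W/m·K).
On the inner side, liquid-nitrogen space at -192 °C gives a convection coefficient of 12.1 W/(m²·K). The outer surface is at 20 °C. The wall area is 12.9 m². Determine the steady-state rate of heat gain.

Q ≈ 1670 W

Model the wall as resistances in series:
R_inner film = 1/(h_i·A) = 1/(12.1×12.9) = 0.006407 K/W
R_cast iron = L/(kA) = 0.0011/(52.3×12.9) = 1.63×10^-6 K/W
R_aerogel blanket = L/(kA) = 0.03/(0.0193×12.9) = 0.1205 K/W
R_total = 0.1269 K/W
Q = ΔT / R_total = 212 / 0.1269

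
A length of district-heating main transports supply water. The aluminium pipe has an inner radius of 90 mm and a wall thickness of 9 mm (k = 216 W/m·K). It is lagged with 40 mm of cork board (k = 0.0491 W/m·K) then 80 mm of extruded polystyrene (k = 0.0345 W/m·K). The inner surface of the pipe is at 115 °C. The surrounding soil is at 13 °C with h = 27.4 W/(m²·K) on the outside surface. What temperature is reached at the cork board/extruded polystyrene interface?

T ≈ 80.2 °C

Treating each annulus and film as a series resistance:
R_aluminium pipe wall = ln(99/90)/(2π×216×1) = 7.023×10^-5 K/W
R_cork board = ln(139/99)/(2π×0.0491×1) = 1.1 K/W
R_extruded polystyrene = ln(219/139)/(2π×0.0345×1) = 2.097 K/W
R_outer film = 1/(h_o·2πr_oL) = 1/(27.4×2π×0.219×1) = 0.02652 K/W
R_total = 3.224 K/W
Q = ΔT/R_total = 102/3.224
Q = 31.6 W/m
T_interface = T_inner − Q·ΣR(inner→interface) = 115 − 31.6×1.1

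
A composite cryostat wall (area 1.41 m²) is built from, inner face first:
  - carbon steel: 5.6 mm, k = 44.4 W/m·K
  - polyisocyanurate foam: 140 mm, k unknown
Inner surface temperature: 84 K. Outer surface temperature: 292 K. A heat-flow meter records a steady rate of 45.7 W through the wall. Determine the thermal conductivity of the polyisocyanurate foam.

Series thermal resistances:
R_carbon steel = L/(kA) = 0.0056/(44.4×1.41) = 8.945×10^-5 K/W
Sum of known resistances R_other = 8.945×10^-5 K/W
Total R = ΔT/Q = 208/45.7 = 4.551 K/W
R_polyisocyanurate foam = R_total − R_other = 4.551 K/W
k = L/(R·A) = 0.14/(4.551×1.41)

k ≈ 0.0218 W/(m·K)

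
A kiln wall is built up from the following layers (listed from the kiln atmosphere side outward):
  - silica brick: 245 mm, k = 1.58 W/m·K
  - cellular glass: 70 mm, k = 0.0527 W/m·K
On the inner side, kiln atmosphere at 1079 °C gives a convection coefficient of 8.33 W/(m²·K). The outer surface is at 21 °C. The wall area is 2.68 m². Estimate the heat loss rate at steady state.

Thermal resistances in series:
R_inner film = 1/(h_i·A) = 1/(8.33×2.68) = 0.04479 K/W
R_silica brick = L/(kA) = 0.245/(1.58×2.68) = 0.05786 K/W
R_cellular glass = L/(kA) = 0.07/(0.0527×2.68) = 0.4956 K/W
R_total = 0.5983 K/W
Q = ΔT / R_total = 1058 / 0.5983

Q ≈ 1770 W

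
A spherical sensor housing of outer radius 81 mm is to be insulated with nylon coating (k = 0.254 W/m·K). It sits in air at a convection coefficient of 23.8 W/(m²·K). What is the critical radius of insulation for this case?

For a sphere r_cr = 2k/h = 2×0.254/23.8
r_cr = 21.3 mm; since the bare radius (81 mm) is above r_cr, any added insulation will reduce heat loss.

r_cr ≈ 21.3 mm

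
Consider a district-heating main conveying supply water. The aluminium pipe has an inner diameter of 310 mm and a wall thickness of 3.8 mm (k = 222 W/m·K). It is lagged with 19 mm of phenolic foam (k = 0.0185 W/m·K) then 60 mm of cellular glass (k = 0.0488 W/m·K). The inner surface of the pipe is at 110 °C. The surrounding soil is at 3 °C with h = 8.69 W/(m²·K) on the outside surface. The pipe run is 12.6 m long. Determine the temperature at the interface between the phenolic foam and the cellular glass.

T ≈ 57.9 °C

Treating each annulus and film as a series resistance:
R_aluminium pipe wall = ln(158.8/155)/(2π×222×12.6) = 1.378×10^-6 K/W
R_phenolic foam = ln(177.8/158.8)/(2π×0.0185×12.6) = 0.07716 K/W
R_cellular glass = ln(237.8/177.8)/(2π×0.0488×12.6) = 0.07526 K/W
R_outer film = 1/(h_o·2πr_oL) = 1/(8.69×2π×0.2378×12.6) = 0.006112 K/W
R_total = 0.1585 K/W
Q = ΔT/R_total = 107/0.1585
Q = 675 W
T_interface = T_inner − Q·ΣR(inner→interface) = 110 − 675×0.07716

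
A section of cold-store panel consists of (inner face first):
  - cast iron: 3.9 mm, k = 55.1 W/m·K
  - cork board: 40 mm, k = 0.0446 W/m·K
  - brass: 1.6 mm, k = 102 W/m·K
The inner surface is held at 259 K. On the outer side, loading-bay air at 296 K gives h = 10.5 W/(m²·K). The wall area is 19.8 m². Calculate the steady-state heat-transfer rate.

Thermal resistances in series:
R_cast iron = L/(kA) = 0.0039/(55.1×19.8) = 3.575×10^-6 K/W
R_cork board = L/(kA) = 0.04/(0.0446×19.8) = 0.0453 K/W
R_brass = L/(kA) = 0.0016/(102×19.8) = 7.922×10^-7 K/W
R_outer film = 1/(h_o·A) = 1/(10.5×19.8) = 0.00481 K/W
R_total = 0.05011 K/W
Q = ΔT / R_total = 37 / 0.05011

Q ≈ 738 W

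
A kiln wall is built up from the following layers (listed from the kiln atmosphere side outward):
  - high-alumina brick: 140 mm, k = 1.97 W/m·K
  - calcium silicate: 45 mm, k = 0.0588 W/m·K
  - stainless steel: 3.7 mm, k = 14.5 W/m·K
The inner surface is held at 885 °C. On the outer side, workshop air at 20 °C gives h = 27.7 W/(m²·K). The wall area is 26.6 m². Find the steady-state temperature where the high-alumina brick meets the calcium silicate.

T ≈ 815 °C

Model the wall as resistances in series:
R_high-alumina brick = L/(kA) = 0.14/(1.97×26.6) = 0.002672 K/W
R_calcium silicate = L/(kA) = 0.045/(0.0588×26.6) = 0.02877 K/W
R_stainless steel = L/(kA) = 0.0037/(14.5×26.6) = 9.593×10^-6 K/W
R_outer film = 1/(h_o·A) = 1/(27.7×26.6) = 0.001357 K/W
R_total = 0.03281 K/W;  Q = ΔT/R_total = 865/0.03281 = 26360 W
T_interface = T_inner − Q·ΣR(inner→interface) = 885 − 26400×0.002672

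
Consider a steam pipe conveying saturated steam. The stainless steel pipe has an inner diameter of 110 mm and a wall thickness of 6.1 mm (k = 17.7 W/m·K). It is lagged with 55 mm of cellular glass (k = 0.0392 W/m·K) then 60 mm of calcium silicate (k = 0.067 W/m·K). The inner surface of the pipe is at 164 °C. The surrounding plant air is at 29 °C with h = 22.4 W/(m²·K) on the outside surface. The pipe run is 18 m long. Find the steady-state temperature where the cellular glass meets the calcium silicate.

T ≈ 67.2 °C

Per-layer cylindrical resistances, series-summed:
R_stainless steel pipe wall = ln(61.1/55)/(2π×17.7×18) = 5.254×10^-5 K/W
R_cellular glass = ln(116.1/61.1)/(2π×0.0392×18) = 0.1448 K/W
R_calcium silicate = ln(176.1/116.1)/(2π×0.067×18) = 0.05498 K/W
R_outer film = 1/(h_o·2πr_oL) = 1/(22.4×2π×0.1761×18) = 0.002242 K/W
R_total = 0.2021 K/W
Q = ΔT/R_total = 135/0.2021
Q = 668 W
T_interface = T_inner − Q·ΣR(inner→interface) = 164 − 668×0.1448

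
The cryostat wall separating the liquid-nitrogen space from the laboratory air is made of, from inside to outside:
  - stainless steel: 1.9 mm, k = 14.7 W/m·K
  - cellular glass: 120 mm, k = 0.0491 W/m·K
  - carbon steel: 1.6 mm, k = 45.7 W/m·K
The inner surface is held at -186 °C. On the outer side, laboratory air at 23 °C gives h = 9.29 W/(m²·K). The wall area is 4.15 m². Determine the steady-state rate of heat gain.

Q ≈ 340 W

Thermal resistances in series:
R_stainless steel = L/(kA) = 0.0019/(14.7×4.15) = 3.114×10^-5 K/W
R_cellular glass = L/(kA) = 0.12/(0.0491×4.15) = 0.5889 K/W
R_carbon steel = L/(kA) = 0.0016/(45.7×4.15) = 8.436×10^-6 K/W
R_outer film = 1/(h_o·A) = 1/(9.29×4.15) = 0.02594 K/W
R_total = 0.6149 K/W
Q = ΔT / R_total = 209 / 0.6149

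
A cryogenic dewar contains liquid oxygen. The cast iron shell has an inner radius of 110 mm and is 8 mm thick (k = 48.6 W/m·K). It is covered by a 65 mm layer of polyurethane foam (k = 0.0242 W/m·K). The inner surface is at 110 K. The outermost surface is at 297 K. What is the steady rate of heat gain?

Each spherical layer contributes R = (1/r_i − 1/r_o)/(4πk):
R_cast iron shell = (1/0.11 − 1/0.118)/(4π×48.6) = 0.001009 K/W
R_polyurethane foam = (1/0.118 − 1/0.183)/(4π×0.0242) = 9.898 K/W
R_total = 9.899 K/W
Q = ΔT/R_total = 187/9.899

Q ≈ 18.9 W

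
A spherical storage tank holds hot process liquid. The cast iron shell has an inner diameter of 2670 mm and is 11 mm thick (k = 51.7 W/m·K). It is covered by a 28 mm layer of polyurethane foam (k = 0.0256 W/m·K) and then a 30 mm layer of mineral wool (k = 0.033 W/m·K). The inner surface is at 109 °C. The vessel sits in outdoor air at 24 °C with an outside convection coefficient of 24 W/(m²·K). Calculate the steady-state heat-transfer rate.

Spherical conduction: R = (1/r_in − 1/r_out)/(4πk) per layer; series-sum.
R_cast iron shell = (1/1.335 − 1/1.346)/(4π×51.7) = 9.422×10^-6 K/W
R_polyurethane foam = (1/1.346 − 1/1.374)/(4π×0.0256) = 0.04706 K/W
R_mineral wool = (1/1.374 − 1/1.404)/(4π×0.033) = 0.0375 K/W
R_outer film = 1/(h·4πr_o²) = 1/(24×4π×1.404²) = 0.001682 K/W
R_total = 0.08626 K/W
Q = ΔT/R_total = 85/0.08626

Q ≈ 985 W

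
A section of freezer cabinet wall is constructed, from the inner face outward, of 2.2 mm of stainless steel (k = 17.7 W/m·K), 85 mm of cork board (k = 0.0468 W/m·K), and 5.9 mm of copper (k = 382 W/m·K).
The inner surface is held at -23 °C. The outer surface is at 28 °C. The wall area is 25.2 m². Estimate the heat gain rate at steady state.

Q ≈ 708 W

Series thermal resistances:
R_stainless steel = L/(kA) = 0.0022/(17.7×25.2) = 4.932×10^-6 K/W
R_cork board = L/(kA) = 0.085/(0.0468×25.2) = 0.07207 K/W
R_copper = L/(kA) = 0.0059/(382×25.2) = 6.129×10^-7 K/W
R_total = 0.07208 K/W
Q = ΔT / R_total = 51 / 0.07208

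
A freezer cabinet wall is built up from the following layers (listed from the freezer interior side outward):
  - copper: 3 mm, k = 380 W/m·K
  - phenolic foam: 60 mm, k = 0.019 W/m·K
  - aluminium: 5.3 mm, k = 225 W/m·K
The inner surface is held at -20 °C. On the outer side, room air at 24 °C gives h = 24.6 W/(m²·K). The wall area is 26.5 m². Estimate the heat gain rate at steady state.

Using the resistance-network approach (series):
R_copper = L/(kA) = 0.003/(380×26.5) = 2.979×10^-7 K/W
R_phenolic foam = L/(kA) = 0.06/(0.019×26.5) = 0.1192 K/W
R_aluminium = L/(kA) = 0.0053/(225×26.5) = 8.889×10^-7 K/W
R_outer film = 1/(h_o·A) = 1/(24.6×26.5) = 0.001534 K/W
R_total = 0.1207 K/W
Q = ΔT / R_total = 44 / 0.1207

Q ≈ 365 W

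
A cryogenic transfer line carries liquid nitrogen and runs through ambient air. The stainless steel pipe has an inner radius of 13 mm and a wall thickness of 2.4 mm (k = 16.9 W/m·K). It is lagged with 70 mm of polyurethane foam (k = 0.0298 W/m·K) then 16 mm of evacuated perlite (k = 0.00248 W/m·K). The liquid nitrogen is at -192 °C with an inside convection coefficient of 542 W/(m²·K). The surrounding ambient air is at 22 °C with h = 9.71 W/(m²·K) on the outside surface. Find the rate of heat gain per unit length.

Cylindrical conduction, so R = ln(r₂/r₁)/(2πkL) per layer, in series:
R_inner film = 1/(h_i·2πr₁L) = 1/(542×2π×0.013×1) = 0.02259 K/W
R_stainless steel pipe wall = ln(15.4/13)/(2π×16.9×1) = 0.001595 K/W
R_polyurethane foam = ln(85.4/15.4)/(2π×0.0298×1) = 9.149 K/W
R_evacuated perlite = ln(101.4/85.4)/(2π×0.00248×1) = 11.02 K/W
R_outer film = 1/(h_o·2πr_oL) = 1/(9.71×2π×0.1014×1) = 0.1616 K/W
R_total = 20.36 K/W
Q = ΔT/R_total = 214/20.36

q′ ≈ 10.5 W/m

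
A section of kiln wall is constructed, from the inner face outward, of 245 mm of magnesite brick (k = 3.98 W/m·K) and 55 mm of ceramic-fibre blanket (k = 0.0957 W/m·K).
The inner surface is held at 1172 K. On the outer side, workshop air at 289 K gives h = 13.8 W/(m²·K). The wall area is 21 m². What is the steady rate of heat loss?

Q ≈ 26200 W

Using the resistance-network approach (series):
R_magnesite brick = L/(kA) = 0.245/(3.98×21) = 0.002931 K/W
R_ceramic-fibre blanket = L/(kA) = 0.055/(0.0957×21) = 0.02737 K/W
R_outer film = 1/(h_o·A) = 1/(13.8×21) = 0.003451 K/W
R_total = 0.03375 K/W
Q = ΔT / R_total = 883 / 0.03375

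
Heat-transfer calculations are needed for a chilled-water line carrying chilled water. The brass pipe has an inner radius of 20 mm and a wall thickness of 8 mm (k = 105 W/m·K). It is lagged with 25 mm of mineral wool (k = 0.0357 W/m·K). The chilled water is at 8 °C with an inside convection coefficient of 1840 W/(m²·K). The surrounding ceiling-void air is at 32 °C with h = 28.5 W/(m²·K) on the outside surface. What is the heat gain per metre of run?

Cylindrical conduction, so R = ln(r₂/r₁)/(2πkL) per layer, in series:
R_inner film = 1/(h_i·2πr₁L) = 1/(1840×2π×0.02×1) = 0.004325 K/W
R_brass pipe wall = ln(28/20)/(2π×105×1) = 5.1×10^-4 K/W
R_mineral wool = ln(53/28)/(2π×0.0357×1) = 2.845 K/W
R_outer film = 1/(h_o·2πr_oL) = 1/(28.5×2π×0.053×1) = 0.1054 K/W
R_total = 2.955 K/W
Q = ΔT/R_total = 24/2.955

q′ ≈ 8.12 W/m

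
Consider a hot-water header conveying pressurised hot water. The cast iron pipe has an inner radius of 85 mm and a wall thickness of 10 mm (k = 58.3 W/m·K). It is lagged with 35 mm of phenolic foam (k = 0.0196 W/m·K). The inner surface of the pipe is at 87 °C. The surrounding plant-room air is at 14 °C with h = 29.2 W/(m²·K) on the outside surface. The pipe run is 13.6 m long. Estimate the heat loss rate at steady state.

Q ≈ 383 W

Cylindrical conduction, so R = ln(r₂/r₁)/(2πkL) per layer, in series:
R_cast iron pipe wall = ln(95/85)/(2π×58.3×13.6) = 2.233×10^-5 K/W
R_phenolic foam = ln(130/95)/(2π×0.0196×13.6) = 0.1873 K/W
R_outer film = 1/(h_o·2πr_oL) = 1/(29.2×2π×0.13×13.6) = 0.003083 K/W
R_total = 0.1904 K/W
Q = ΔT/R_total = 73/0.1904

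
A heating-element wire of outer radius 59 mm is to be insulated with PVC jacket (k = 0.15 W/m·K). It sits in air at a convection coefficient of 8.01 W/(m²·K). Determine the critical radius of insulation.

For a cylinder r_cr = k/h = 0.15/8.01
r_cr = 18.7 mm; since the bare radius (59 mm) is above r_cr, any added insulation will reduce heat loss.

r_cr ≈ 18.7 mm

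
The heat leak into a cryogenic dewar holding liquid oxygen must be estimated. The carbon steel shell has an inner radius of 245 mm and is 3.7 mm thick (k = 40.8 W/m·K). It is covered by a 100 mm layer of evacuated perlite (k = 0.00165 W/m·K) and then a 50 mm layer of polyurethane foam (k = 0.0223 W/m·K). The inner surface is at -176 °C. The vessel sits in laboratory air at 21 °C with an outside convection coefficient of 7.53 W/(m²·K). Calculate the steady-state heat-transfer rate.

Q ≈ 3.46 W

Radial (spherical) resistances in series:
R_carbon steel shell = (1/0.245 − 1/0.2487)/(4π×40.8) = 1.184×10^-4 K/W
R_evacuated perlite = (1/0.2487 − 1/0.3487)/(4π×0.00165) = 55.61 K/W
R_polyurethane foam = (1/0.3487 − 1/0.3987)/(4π×0.0223) = 1.283 K/W
R_outer film = 1/(h·4πr_o²) = 1/(7.53×4π×0.3987²) = 0.06648 K/W
R_total = 56.96 K/W
Q = ΔT/R_total = 197/56.96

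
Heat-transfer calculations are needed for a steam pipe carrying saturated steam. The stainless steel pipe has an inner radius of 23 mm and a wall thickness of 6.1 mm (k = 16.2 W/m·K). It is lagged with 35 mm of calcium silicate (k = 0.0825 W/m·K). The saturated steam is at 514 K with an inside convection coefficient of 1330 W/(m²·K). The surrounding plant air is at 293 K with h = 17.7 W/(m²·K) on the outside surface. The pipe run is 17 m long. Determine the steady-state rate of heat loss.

Cylindrical conduction, so R = ln(r₂/r₁)/(2πkL) per layer, in series:
R_inner film = 1/(h_i·2πr₁L) = 1/(1330×2π×0.023×17) = 3.06×10^-4 K/W
R_stainless steel pipe wall = ln(29.1/23)/(2π×16.2×17) = 1.359×10^-4 K/W
R_calcium silicate = ln(64.1/29.1)/(2π×0.0825×17) = 0.08962 K/W
R_outer film = 1/(h_o·2πr_oL) = 1/(17.7×2π×0.0641×17) = 0.008252 K/W
R_total = 0.09831 K/W
Q = ΔT/R_total = 221/0.09831

Q ≈ 2250 W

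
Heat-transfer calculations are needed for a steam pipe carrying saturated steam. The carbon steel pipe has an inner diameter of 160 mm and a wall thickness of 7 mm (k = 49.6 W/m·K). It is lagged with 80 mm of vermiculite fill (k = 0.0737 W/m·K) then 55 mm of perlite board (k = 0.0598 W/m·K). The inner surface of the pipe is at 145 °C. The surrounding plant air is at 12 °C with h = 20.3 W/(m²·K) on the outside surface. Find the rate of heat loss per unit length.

Cylindrical conduction, so R = ln(r₂/r₁)/(2πkL) per layer, in series:
R_carbon steel pipe wall = ln(87/80)/(2π×49.6×1) = 2.692×10^-4 K/W
R_vermiculite fill = ln(167/87)/(2π×0.0737×1) = 1.408 K/W
R_perlite board = ln(222/167)/(2π×0.0598×1) = 0.7577 K/W
R_outer film = 1/(h_o·2πr_oL) = 1/(20.3×2π×0.222×1) = 0.03532 K/W
R_total = 2.201 K/W
Q = ΔT/R_total = 133/2.201

q′ ≈ 60.4 W/m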